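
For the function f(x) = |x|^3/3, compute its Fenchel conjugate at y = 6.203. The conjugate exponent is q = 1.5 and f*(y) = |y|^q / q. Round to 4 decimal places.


The conjugate exponent q satisfies 1/p + 1/q = 1.
p = 3, so q = 3/(3 - 1) = 1.5
|y|^q = 6.203^1.5 = 15.4491
f*(6.203) = 15.4491 / 1.5 = 10.2994


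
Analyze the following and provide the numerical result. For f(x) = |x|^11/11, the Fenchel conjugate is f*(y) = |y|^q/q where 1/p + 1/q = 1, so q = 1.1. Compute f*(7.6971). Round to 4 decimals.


The conjugate exponent q satisfies 1/p + 1/q = 1.
p = 11, so q = 11/(11 - 1) = 1.1
|y|^q = 7.6971^1.1 = 9.4397
f*(7.6971) = 9.4397 / 1.1 = 8.5816


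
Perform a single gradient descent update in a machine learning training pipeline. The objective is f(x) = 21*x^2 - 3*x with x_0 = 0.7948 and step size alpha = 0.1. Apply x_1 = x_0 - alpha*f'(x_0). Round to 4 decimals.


We compute the gradient at x_0 and apply the update.
f'(x) = 42*x - 3
f'(0.7948) = 42*0.7948 - 3 = 30.3816
x_1 = 0.7948 - 0.1*30.3816 = -2.2434


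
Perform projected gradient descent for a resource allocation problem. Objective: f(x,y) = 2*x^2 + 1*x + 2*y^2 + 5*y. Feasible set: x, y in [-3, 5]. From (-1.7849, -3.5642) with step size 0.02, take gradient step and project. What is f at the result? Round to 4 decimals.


Step 1: Compute gradient at (-1.7849, -3.5642).
grad_x = 2*2*-1.7849 + 1 = -6.1396
grad_y = 2*2*-3.5642 + 5 = -9.2568
Step 2: Gradient step.
x_raw = -1.7849 - 0.02*-6.1396 = -1.6621
y_raw = -3.5642 - 0.02*-9.2568 = -3.3791
Step 3: Project onto [-3, 5].
x_proj = clip(-1.6621) = -1.6621
y_proj = clip(-3.3791) = -3.0
Step 4: Evaluate f.
f(-1.6621, -3.0) = 6.8631


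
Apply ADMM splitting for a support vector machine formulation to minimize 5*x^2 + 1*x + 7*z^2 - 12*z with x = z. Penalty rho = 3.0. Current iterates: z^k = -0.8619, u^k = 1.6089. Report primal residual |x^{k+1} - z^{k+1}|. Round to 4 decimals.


ADMM iteration with rho = 3.0, z^k = -0.8619, u^k = 1.6089
Step 1: x-update.
Minimize 5*x^2 + 1*x + (3.0/2)*(x + 0.8619 + 1.6089)^2
FOC: (2*5 + 3.0)*x = -1 + 3.0*(-0.8619 - 1.6089)
x^{k+1} = -0.6471
Step 2: z-update.
Minimize 7*z^2 - 12*z + (3.0/2)*(-0.6471 - z + 1.6089)^2
FOC: (2*7 + 3.0)*z = 12 + 3.0*(-0.6471 + 1.6089)
z^{k+1} = 0.8756
Step 3: u-update.
u^{k+1} = 1.6089 - 0.6471 - 0.8756 = 0.0862
Step 4: Primal residual = |-0.6471 - 0.8756| = 1.5227


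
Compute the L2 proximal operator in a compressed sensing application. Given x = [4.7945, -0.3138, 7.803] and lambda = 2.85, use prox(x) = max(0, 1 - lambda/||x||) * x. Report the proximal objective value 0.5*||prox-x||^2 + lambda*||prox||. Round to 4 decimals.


Step 1: Compute ||x||.
||x|| = 9.1637
Step 2: Compute scaling factor.
scale = max(0, 1 - 2.85/9.1637) = 0.689
Step 3: prox(x) = [3.3034, -0.2162, 5.3762]
||prox(x)|| = 6.3137
Step 4: Proximal objective.
0.5*||prox-x||^2 = 4.0613
lambda*||prox|| = 17.994
Total = 22.0552


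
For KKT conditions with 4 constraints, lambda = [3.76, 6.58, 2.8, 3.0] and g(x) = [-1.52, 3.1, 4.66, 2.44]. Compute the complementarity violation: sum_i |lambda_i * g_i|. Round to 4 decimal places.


KKT complementary slackness check:
lambda_1 * g_1 = 3.76 * -1.52 = -5.7152
lambda_2 * g_2 = 6.58 * 3.1 = 20.398
lambda_3 * g_3 = 2.8 * 4.66 = 13.048
lambda_4 * g_4 = 3.0 * 2.44 = 7.32
Total violation = 5.7152 + 20.398 + 13.048 + 7.32 = 46.4812


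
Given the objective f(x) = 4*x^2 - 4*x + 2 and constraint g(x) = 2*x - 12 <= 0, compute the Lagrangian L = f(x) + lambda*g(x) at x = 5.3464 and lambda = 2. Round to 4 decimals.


Step 1: Evaluate f(x).
f(5.3464) = 4*5.3464^2 - 4*5.3464 + 2 = 94.9504
Step 2: Evaluate g(x).
g(5.3464) = 2*5.3464 - 12 = -1.3072
Step 3: Compute Lagrangian.
L = 94.9504 + 2*-1.3072 = 92.336


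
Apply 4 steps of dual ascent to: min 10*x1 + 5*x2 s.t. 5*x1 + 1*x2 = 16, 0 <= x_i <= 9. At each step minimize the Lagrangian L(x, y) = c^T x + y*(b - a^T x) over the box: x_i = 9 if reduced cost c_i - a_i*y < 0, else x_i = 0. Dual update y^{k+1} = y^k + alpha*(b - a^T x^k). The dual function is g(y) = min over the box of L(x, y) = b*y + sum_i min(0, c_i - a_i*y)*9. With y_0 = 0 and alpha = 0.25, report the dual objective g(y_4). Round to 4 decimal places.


Dual ascent for LP: min 10*x1 + 5*x2, 5*x1 + 1*x2 = 16, 0 <= x_i <= 9
Step 1: y^k = 0.0, reduced costs: (10.0, 5.0)
  x^k = (0.0, 0.0), subgradient = b - a^T x = 16.0
  y^{k+1} = 0.0 + 0.25*16.0 = 4.0
Step 2: y^k = 4.0, reduced costs: (-10.0, 1.0)
  x^k = (9.0, 0.0), subgradient = b - a^T x = -29.0
  y^{k+1} = 4.0 + 0.25*-29.0 = -3.25
Step 3: y^k = -3.25, reduced costs: (26.25, 8.25)
  x^k = (0.0, 0.0), subgradient = b - a^T x = 16.0
  y^{k+1} = -3.25 + 0.25*16.0 = 0.75
Step 4: y^k = 0.75, reduced costs: (6.25, 4.25)
  x^k = (0.0, 0.0), subgradient = b - a^T x = 16.0
  y^{k+1} = 0.75 + 0.25*16.0 = 4.75
Dual objective at y_4 = 4.75: reduced costs (-13.75, 0.25), box minimizer x = (9.0, 0.0)
g(y_4) = b*y + (c1 - a1*y)*x1 + (c2 - a2*y)*x2 = 16*4.75 + (-13.75)*9.0 + 0.25*0.0 = 76.0 - 123.75 + 0.0 = -47.75


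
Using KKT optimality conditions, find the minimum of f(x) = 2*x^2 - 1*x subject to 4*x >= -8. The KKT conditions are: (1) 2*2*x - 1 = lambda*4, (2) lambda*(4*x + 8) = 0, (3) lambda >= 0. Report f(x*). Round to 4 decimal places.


Step 1: Try lambda = 0 (constraint inactive).
Stationarity: 2*2*x - 1 = 0
x* = 1/(2*2) = 0.25
Check constraint: 4*0.25 = 1.0 >= -8 -- satisfied.
Step 2: Compute optimal value.
f(x*) = 2*0.25^2 - 1*0.25 = -0.125


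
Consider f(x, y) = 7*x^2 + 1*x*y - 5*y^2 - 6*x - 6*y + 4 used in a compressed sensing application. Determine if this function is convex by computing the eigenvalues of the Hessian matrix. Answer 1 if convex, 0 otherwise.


The Hessian of f(x,y) = 7*x^2 + 1*x*y - 5*y^2 - 6*x - 6*y + 4 is:
H = [[14, 1], [1, -10]]
Trace = 14 - 10 = 4
Determinant = 14*-10 - (1)^2 = -141
Discriminant = (4)^2 - 4*-141 = 580.0
Eigenvalues: lambda_1 = -10.0416, lambda_2 = 14.0416
The function is not convex.

0


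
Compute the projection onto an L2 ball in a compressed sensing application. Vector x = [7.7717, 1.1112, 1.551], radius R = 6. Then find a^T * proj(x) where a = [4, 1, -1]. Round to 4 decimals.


Step 1: Compute ||x|| (intermediates to 6 decimals).
||x|| = sqrt(7.7717^2 + 1.1112^2 + 1.551^2) = 8.00248
Step 2: Project.
Since ||x|| > R, scale = R/||x|| = 6/8.00248 = 0.749768, proj(x) = scale * x
proj(x) = [5.826972, 0.833142, 1.16289]
Step 3: Dot product.
a^T * proj(x) = 4*5.826972 + 1*0.833142 - 1*1.16289 = 22.9781


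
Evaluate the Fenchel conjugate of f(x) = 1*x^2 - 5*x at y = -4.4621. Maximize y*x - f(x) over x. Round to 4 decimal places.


f*(y) = sup_x {y*x - a*x^2 - b*x} = sup_x {(y-b)*x - a*x^2}
FOC: (y - b) - 2a*x = 0 => x* = (y - b)/(2a)
x* = (-4.4621 + 5)/(2*1) = 0.269
f*(-4.4621) = (y-b)^2/(4a) = (-4.4621 + 5)^2/(4*1)
= 0.2893/4 = 0.0723


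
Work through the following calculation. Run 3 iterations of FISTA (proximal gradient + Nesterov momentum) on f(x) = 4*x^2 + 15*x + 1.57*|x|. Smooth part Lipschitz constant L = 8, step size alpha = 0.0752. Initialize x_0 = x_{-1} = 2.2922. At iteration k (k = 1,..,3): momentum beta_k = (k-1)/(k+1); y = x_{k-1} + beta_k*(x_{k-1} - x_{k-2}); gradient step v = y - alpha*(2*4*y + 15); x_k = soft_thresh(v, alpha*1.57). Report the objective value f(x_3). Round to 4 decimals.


FISTA on f(x) = 4*x^2 + 15*x + 1.57*|x|
L = 8, alpha = 0.0752
Iteration 1: beta = 0.0, y = 2.2922 + 0.0*(2.2922 - 2.2922) = 2.2922
  grad(y) = 33.3376, v = y - alpha*grad = -0.2148
  prox(v) = soft_thresh(-0.2148, 0.1181) = -0.0967
Iteration 2: beta = 0.3333, y = -0.0967 + 0.3333*(-0.0967 - 2.2922) = -0.893
  grad(y) = 7.8557, v = y - alpha*grad = -1.4838
  prox(v) = soft_thresh(-1.4838, 0.1181) = -1.3657
Iteration 3: beta = 0.5, y = -1.3657 + 0.5*(-1.3657 + 0.0967) = -2.0002
  grad(y) = -1.0017, v = y - alpha*grad = -1.9249
  prox(v) = soft_thresh(-1.9249, 0.1181) = -1.8068
f(x_3) = 4*(-1.8068)^2 + 15*(-1.8068) + 1.57*|-1.8068| = -11.2072


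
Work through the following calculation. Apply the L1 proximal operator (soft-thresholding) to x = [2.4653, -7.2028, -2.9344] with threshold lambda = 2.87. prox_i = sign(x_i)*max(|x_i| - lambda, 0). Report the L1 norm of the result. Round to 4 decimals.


Soft-thresholding with lambda = 2.87:
prox(2.4653) = sign(2.4653)*max(|2.4653| - 2.87, 0) = 0.0
prox(-7.2028) = sign(-7.2028)*max(|-7.2028| - 2.87, 0) = -4.3328
prox(-2.9344) = sign(-2.9344)*max(|-2.9344| - 2.87, 0) = -0.0644
prox(x) = [0.0, -4.3328, -0.0644]
||prox(x)||_1 = 0.0 + 4.3328 + 0.0644 = 4.3972


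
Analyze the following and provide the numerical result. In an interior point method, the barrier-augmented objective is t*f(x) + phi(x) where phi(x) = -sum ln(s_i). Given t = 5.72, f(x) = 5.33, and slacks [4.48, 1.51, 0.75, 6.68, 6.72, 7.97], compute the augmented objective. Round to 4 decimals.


Step 1: Compute log-barrier.
ln values: [1.4996, 0.4121, -0.2877, 1.8991, 1.9051, 2.0757]
phi = -(1.4996 + 0.4121 - 0.2877 + 1.8991 + 1.9051 + 2.0757) = -7.5039
Step 2: Compute augmented objective.
t*f(x) = 5.72*5.33 = 30.4876
Total = 30.4876 - 7.5039 = 22.9837


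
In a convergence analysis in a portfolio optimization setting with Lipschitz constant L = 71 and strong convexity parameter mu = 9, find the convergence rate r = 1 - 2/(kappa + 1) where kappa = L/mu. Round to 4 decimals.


Step 1: Compute the condition number.
kappa = L/mu = 71/9 = 7.8889
Step 2: Compute the convergence rate.
r = 1 - 2/(kappa + 1) = 1 - 2*mu/(L + mu) = (L - mu)/(L + mu) = 62/80 = 0.775


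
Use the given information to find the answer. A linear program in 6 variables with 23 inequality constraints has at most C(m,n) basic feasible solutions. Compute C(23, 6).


Each vertex corresponds to some choice of n active constraints out of m, so the number of vertices is at most C(m, n) = m! / (n!(m-n)!).
m = 23, n = 6
Numerator: 23 * 22 * 21 * 20 * 19 * 18
Denominator: 6! = 720
C(23, 6) = 100947


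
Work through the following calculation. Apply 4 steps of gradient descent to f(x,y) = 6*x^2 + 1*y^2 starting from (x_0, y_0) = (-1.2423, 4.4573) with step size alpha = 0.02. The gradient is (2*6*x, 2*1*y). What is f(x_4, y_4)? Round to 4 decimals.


Gradient descent on f(x,y) = 6*x^2 + 1*y^2.
Starting point: (-1.2423, 4.4573), alpha = 0.02
Step 1: grad_x = 2*6*-1.2423 = -14.9076, grad_y = 2*1*4.4573 = 8.9146
  x_1 = -1.2423 - 0.02*-14.9076 = -0.9441
  y_1 = 4.4573 - 0.02*8.9146 = 4.279
Step 2: grad_x = 2*6*-0.9441 = -11.3298, grad_y = 2*1*4.279 = 8.558
  x_2 = -0.9441 - 0.02*-11.3298 = -0.7176
  y_2 = 4.279 - 0.02*8.558 = 4.1078
Step 3: grad_x = 2*6*-0.7176 = -8.6106, grad_y = 2*1*4.1078 = 8.2157
  x_3 = -0.7176 - 0.02*-8.6106 = -0.5453
  y_3 = 4.1078 - 0.02*8.2157 = 3.9435
Step 4: grad_x = 2*6*-0.5453 = -6.5441, grad_y = 2*1*3.9435 = 7.8871
  x_4 = -0.5453 - 0.02*-6.5441 = -0.4145
  y_4 = 3.9435 - 0.02*7.8871 = 3.7858
f(-0.4145, 3.7858) = 6*(-0.4145)^2 + 1*3.7858^2 = 15.3629


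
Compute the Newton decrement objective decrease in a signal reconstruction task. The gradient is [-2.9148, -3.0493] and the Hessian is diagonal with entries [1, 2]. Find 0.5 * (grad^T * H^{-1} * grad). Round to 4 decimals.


Step 1: H is diagonal, so H^(-1) * g = [-2.9148, -1.5247].
Step 2: g^T H^(-1) g = sum_i g_i^2 / H_ii
  = (-2.9148)^2/1 + (-3.0493)^2/2
  = 8.4961 + 4.6491 = 13.1452
Step 3: Objective decrease = 0.5 * g^T H^(-1) g = 6.5726


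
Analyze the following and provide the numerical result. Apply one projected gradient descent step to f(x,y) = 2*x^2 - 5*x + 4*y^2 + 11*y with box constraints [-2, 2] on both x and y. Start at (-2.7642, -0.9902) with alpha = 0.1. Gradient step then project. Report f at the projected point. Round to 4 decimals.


Step 1: Compute gradient at (-2.7642, -0.9902).
grad_x = 2*2*-2.7642 - 5 = -16.0568
grad_y = 2*4*-0.9902 + 11 = 3.0784
Step 2: Gradient step.
x_raw = -2.7642 - 0.1*-16.0568 = -1.1585
y_raw = -0.9902 - 0.1*3.0784 = -1.298
Step 3: Project onto [-2, 2].
x_proj = clip(-1.1585) = -1.1585
y_proj = clip(-1.298) = -1.298
Step 4: Evaluate f.
f(-1.1585, -1.298) = 0.9381


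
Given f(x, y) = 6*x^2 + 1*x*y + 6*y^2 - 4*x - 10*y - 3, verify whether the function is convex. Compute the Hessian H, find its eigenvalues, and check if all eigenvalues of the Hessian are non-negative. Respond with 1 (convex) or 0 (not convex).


The Hessian of f(x,y) = 6*x^2 + 1*x*y + 6*y^2 - 4*x - 10*y - 3 is:
H = [[12, 1], [1, 12]]
Trace = 12 + 12 = 24
Determinant = 12*12 - (1)^2 = 143
Discriminant = (24)^2 - 4*143 = 4.0
Eigenvalues: lambda_1 = 11.0, lambda_2 = 13.0
The function is convex.

1


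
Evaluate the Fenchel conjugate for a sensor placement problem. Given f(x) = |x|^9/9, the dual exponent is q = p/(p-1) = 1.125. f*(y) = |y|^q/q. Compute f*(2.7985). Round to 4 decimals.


The conjugate exponent q satisfies 1/p + 1/q = 1.
p = 9, so q = 9/(9 - 1) = 1.125
|y|^q = 2.7985^1.125 = 3.1827
f*(2.7985) = 3.1827 / 1.125 = 2.829


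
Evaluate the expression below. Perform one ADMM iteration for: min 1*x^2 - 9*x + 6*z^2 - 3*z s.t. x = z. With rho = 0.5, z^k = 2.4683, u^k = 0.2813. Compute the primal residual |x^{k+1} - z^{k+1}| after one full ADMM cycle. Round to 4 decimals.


ADMM iteration with rho = 0.5, z^k = 2.4683, u^k = 0.2813
Step 1: x-update.
Minimize 1*x^2 - 9*x + (0.5/2)*(x - 2.4683 + 0.2813)^2
FOC: (2*1 + 0.5)*x = 9 + 0.5*(2.4683 - 0.2813)
x^{k+1} = 4.0374
Step 2: z-update.
Minimize 6*z^2 - 3*z + (0.5/2)*(4.0374 - z + 0.2813)^2
FOC: (2*6 + 0.5)*z = 3 + 0.5*(4.0374 + 0.2813)
z^{k+1} = 0.4127
Step 3: u-update.
u^{k+1} = 0.2813 + 4.0374 - 0.4127 = 3.906
Step 4: Primal residual = |4.0374 - 0.4127| = 3.6247


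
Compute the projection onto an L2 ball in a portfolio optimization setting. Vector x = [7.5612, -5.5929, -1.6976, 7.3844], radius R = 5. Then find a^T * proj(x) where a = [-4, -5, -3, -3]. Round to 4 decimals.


Step 1: Compute ||x|| (intermediates to 6 decimals).
||x|| = sqrt(7.5612^2 + (-5.5929)^2 + (-1.6976)^2 + 7.3844^2) = 12.077396
Step 2: Project.
Since ||x|| > R, scale = R/||x|| = 5/12.077396 = 0.413997, proj(x) = scale * x
proj(x) = [3.130314, -2.315444, -0.702801, 3.057119]
Step 3: Dot product.
a^T * proj(x) = -4*3.130314 - 5*(-2.315444) - 3*(-0.702801) - 3*3.057119 = -8.007


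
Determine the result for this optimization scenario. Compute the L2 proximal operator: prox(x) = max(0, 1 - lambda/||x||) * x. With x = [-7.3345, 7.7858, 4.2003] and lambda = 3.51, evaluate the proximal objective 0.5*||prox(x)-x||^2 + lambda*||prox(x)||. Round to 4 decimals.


Step 1: Compute ||x||.
||x|| = 11.4916
Step 2: Compute scaling factor.
scale = max(0, 1 - 3.51/11.4916) = 0.6946
Step 3: prox(x) = [-5.0942, 5.4077, 2.9174]
||prox(x)|| = 7.9816
Step 4: Proximal objective.
0.5*||prox-x||^2 = 6.1601
lambda*||prox|| = 28.0154
Total = 34.1753


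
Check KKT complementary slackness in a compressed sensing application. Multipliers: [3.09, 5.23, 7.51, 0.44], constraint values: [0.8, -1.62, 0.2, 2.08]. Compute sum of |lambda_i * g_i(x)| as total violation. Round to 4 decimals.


KKT complementary slackness check:
lambda_1 * g_1 = 3.09 * 0.8 = 2.472
lambda_2 * g_2 = 5.23 * -1.62 = -8.4726
lambda_3 * g_3 = 7.51 * 0.2 = 1.502
lambda_4 * g_4 = 0.44 * 2.08 = 0.9152
Total violation = 2.472 + 8.4726 + 1.502 + 0.9152 = 13.3618


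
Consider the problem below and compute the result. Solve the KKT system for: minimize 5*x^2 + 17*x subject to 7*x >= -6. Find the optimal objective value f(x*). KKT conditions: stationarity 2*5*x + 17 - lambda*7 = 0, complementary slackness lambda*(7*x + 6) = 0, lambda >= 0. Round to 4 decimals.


Step 1: Try lambda = 0 (constraint inactive).
x_unc = -17/(2*5) = -1.7
Check: 7*-1.7 = -11.9 < -6 -- violated!
Step 2: Constraint must be active: 7*x = -6
x* = -6/7 = -0.8571 (rounded; the exact value -6/7 is used below)
lambda = (2*5*(-6/7) + 17)/7 = 1.2041
Step 3: Compute optimal value.
f(x*) = 5*(-6/7)^2 + 17*(-6/7) = -10.898


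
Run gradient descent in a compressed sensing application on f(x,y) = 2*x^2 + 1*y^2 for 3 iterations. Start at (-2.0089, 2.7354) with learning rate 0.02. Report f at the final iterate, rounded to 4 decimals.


Gradient descent on f(x,y) = 2*x^2 + 1*y^2.
Starting point: (-2.0089, 2.7354), alpha = 0.02
Step 1: grad_x = 2*2*-2.0089 = -8.0356, grad_y = 2*1*2.7354 = 5.4708
  x_1 = -2.0089 - 0.02*-8.0356 = -1.8482
  y_1 = 2.7354 - 0.02*5.4708 = 2.626
Step 2: grad_x = 2*2*-1.8482 = -7.3928, grad_y = 2*1*2.626 = 5.252
  x_2 = -1.8482 - 0.02*-7.3928 = -1.7003
  y_2 = 2.626 - 0.02*5.252 = 2.5209
Step 3: grad_x = 2*2*-1.7003 = -6.8013, grad_y = 2*1*2.5209 = 5.0419
  x_3 = -1.7003 - 0.02*-6.8013 = -1.5643
  y_3 = 2.5209 - 0.02*5.0419 = 2.4201
f(-1.5643, 2.4201) = 2*(-1.5643)^2 + 1*2.4201^2 = 10.751


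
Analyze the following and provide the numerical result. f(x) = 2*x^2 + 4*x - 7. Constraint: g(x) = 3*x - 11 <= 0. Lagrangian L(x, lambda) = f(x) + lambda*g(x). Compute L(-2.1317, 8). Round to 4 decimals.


Step 1: Evaluate f(x).
f(-2.1317) = 2*(-2.1317)^2 + 4*(-2.1317) - 7 = -6.4385
Step 2: Evaluate g(x).
g(-2.1317) = 3*-2.1317 - 11 = -17.3951
Step 3: Compute Lagrangian.
L = -6.4385 + 8*-17.3951 = -145.5993


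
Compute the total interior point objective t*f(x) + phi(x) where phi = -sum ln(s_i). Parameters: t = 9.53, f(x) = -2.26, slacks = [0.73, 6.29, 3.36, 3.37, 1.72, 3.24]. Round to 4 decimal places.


Step 1: Compute log-barrier.
ln values: [-0.3147, 1.839, 1.2119, 1.2149, 0.5423, 1.1756]
phi = -(-0.3147 + 1.839 + 1.2119 + 1.2149 + 0.5423 + 1.1756) = -5.669
Step 2: Compute augmented objective.
t*f(x) = 9.53*-2.26 = -21.5378
Total = -21.5378 - 5.669 = -27.2068


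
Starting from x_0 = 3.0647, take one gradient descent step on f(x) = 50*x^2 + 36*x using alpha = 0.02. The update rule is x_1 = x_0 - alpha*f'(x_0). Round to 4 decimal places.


We compute the gradient at x_0 and apply the update.
f'(x) = 100*x + 36
f'(3.0647) = 100*3.0647 + 36 = 342.47
x_1 = 3.0647 - 0.02*342.47 = -3.7847


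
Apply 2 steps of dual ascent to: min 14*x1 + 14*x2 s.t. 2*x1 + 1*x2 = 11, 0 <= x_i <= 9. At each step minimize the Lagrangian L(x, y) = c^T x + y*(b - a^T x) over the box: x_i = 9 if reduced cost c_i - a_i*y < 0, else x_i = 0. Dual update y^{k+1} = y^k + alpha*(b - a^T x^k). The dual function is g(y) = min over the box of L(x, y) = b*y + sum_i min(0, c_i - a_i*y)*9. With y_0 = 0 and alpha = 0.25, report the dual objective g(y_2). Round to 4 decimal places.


Dual ascent for LP: min 14*x1 + 14*x2, 2*x1 + 1*x2 = 11, 0 <= x_i <= 9
Step 1: y^k = 0.0, reduced costs: (14.0, 14.0)
  x^k = (0.0, 0.0), subgradient = b - a^T x = 11.0
  y^{k+1} = 0.0 + 0.25*11.0 = 2.75
Step 2: y^k = 2.75, reduced costs: (8.5, 11.25)
  x^k = (0.0, 0.0), subgradient = b - a^T x = 11.0
  y^{k+1} = 2.75 + 0.25*11.0 = 5.5
Dual objective at y_2 = 5.5: reduced costs (3.0, 8.5), box minimizer x = (0.0, 0.0)
g(y_2) = b*y + (c1 - a1*y)*x1 + (c2 - a2*y)*x2 = 11*5.5 + 3.0*0.0 + 8.5*0.0 = 60.5 + 0.0 + 0.0 = 60.5


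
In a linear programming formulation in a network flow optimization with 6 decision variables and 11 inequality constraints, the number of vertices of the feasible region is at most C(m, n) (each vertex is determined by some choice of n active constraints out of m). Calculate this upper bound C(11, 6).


Each vertex corresponds to some choice of n active constraints out of m, so the number of vertices is at most C(m, n) = m! / (n!(m-n)!).
m = 11, n = 6
Numerator: 11 * 10 * 9 * 8 * 7 * 6
Denominator: 6! = 720
C(11, 6) = 462


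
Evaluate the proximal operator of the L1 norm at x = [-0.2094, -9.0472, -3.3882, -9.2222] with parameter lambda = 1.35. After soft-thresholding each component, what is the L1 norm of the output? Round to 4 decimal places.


Soft-thresholding with lambda = 1.35:
prox(-0.2094) = sign(-0.2094)*max(|-0.2094| - 1.35, 0) = 0.0
prox(-9.0472) = sign(-9.0472)*max(|-9.0472| - 1.35, 0) = -7.6972
prox(-3.3882) = sign(-3.3882)*max(|-3.3882| - 1.35, 0) = -2.0382
prox(-9.2222) = sign(-9.2222)*max(|-9.2222| - 1.35, 0) = -7.8722
prox(x) = [0.0, -7.6972, -2.0382, -7.8722]
||prox(x)||_1 = 0.0 + 7.6972 + 2.0382 + 7.8722 = 17.6076


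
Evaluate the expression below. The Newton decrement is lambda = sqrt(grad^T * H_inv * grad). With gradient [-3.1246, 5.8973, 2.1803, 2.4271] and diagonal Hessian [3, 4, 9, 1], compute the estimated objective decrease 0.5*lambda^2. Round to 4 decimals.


Step 1: H is diagonal, so H^(-1) * g = [-1.0415, 1.4743, 0.2423, 2.4271].
Step 2: g^T H^(-1) g = sum_i g_i^2 / H_ii
  = (-3.1246)^2/3 + (5.8973)^2/4 + (2.1803)^2/9 + (2.4271)^2/1
  = 3.2544 + 8.6945 + 0.5282 + 5.8908 = 18.3679
Step 3: Objective decrease = 0.5 * g^T H^(-1) g = 9.184


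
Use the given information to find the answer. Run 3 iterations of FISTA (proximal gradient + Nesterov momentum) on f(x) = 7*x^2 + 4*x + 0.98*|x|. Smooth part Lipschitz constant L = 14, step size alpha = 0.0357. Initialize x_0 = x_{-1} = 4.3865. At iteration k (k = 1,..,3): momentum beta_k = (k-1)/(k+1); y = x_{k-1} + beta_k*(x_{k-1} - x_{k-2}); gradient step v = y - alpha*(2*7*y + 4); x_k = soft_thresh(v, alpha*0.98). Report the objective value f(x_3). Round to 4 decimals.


FISTA on f(x) = 7*x^2 + 4*x + 0.98*|x|
L = 14, alpha = 0.0357
Iteration 1: beta = 0.0, y = 4.3865 + 0.0*(4.3865 - 4.3865) = 4.3865
  grad(y) = 65.411, v = y - alpha*grad = 2.0513
  prox(v) = soft_thresh(2.0513, 0.035) = 2.0163
Iteration 2: beta = 0.3333, y = 2.0163 + 0.3333*(2.0163 - 4.3865) = 1.2263
  grad(y) = 21.168, v = y - alpha*grad = 0.4706
  prox(v) = soft_thresh(0.4706, 0.035) = 0.4356
Iteration 3: beta = 0.5, y = 0.4356 + 0.5*(0.4356 - 2.0163) = -0.3548
  grad(y) = -0.9667, v = y - alpha*grad = -0.3203
  prox(v) = soft_thresh(-0.3203, 0.035) = -0.2853
f(x_3) = 7*(-0.2853)^2 + 4*(-0.2853) + 0.98*|-0.2853| = -0.2919


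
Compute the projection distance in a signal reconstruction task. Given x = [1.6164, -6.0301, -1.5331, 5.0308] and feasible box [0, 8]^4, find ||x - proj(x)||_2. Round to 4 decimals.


Project each component onto [0, 8].
clip(1.6164) = 1.6164, clip(-6.0301) = 0.0, clip(-1.5331) = 0.0, clip(5.0308) = 5.0308
Projection = [1.6164, 0.0, 0.0, 5.0308]
Squared diffs: [0.0, 36.3621, 2.3504, 0.0]
Distance = sqrt(38.7125) = 6.2219


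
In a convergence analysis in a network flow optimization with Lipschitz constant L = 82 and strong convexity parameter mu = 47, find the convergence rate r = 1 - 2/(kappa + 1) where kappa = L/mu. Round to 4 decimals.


Step 1: Compute the condition number.
kappa = L/mu = 82/47 = 1.7447
Step 2: Compute the convergence rate.
r = 1 - 2/(kappa + 1) = 1 - 2*mu/(L + mu) = (L - mu)/(L + mu) = 35/129 = 0.2713


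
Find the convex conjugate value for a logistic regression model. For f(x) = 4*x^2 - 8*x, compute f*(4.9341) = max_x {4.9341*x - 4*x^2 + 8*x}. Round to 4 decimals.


f*(y) = sup_x {y*x - a*x^2 - b*x} = sup_x {(y-b)*x - a*x^2}
FOC: (y - b) - 2a*x = 0 => x* = (y - b)/(2a)
x* = (4.9341 + 8)/(2*4) = 1.6168
f*(4.9341) = (y-b)^2/(4a) = (4.9341 + 8)^2/(4*4)
= 167.2909/16 = 10.4557


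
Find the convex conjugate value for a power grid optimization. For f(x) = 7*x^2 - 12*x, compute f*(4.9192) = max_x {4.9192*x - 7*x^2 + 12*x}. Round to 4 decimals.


f*(y) = sup_x {y*x - a*x^2 - b*x} = sup_x {(y-b)*x - a*x^2}
FOC: (y - b) - 2a*x = 0 => x* = (y - b)/(2a)
x* = (4.9192 + 12)/(2*7) = 1.2085
f*(4.9192) = (y-b)^2/(4a) = (4.9192 + 12)^2/(4*7)
= 286.2593/28 = 10.2235


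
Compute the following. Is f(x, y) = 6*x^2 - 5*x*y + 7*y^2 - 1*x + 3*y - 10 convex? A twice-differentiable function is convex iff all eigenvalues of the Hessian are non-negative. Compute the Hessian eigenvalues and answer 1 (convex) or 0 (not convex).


The Hessian of f(x,y) = 6*x^2 - 5*x*y + 7*y^2 - 1*x + 3*y - 10 is:
H = [[12, -5], [-5, 14]]
Trace = 12 + 14 = 26
Determinant = 12*14 - (-5)^2 = 143
Discriminant = (26)^2 - 4*143 = 104.0
Eigenvalues: lambda_1 = 7.901, lambda_2 = 18.099
The function is convex.

1


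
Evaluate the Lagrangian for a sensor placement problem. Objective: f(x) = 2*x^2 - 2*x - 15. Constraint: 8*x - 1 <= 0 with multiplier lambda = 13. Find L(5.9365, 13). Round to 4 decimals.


Step 1: Evaluate f(x).
f(5.9365) = 2*5.9365^2 - 2*5.9365 - 15 = 43.6111
Step 2: Evaluate g(x).
g(5.9365) = 8*5.9365 - 1 = 46.492
Step 3: Compute Lagrangian.
L = 43.6111 + 13*46.492 = 648.0071


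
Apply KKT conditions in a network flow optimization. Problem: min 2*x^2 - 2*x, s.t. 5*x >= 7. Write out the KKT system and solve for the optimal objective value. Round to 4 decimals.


Step 1: Try lambda = 0 (constraint inactive).
x_unc = 2/(2*2) = 0.5
Check: 5*0.5 = 2.5 < 7 -- violated!
Step 2: Constraint must be active: 5*x = 7
x* = 7/5 = 1.4
lambda = (2*2*1.4 - 2)/5 = 0.72
Step 3: Compute optimal value.
f(x*) = 2*1.4^2 - 2*1.4 = 1.12


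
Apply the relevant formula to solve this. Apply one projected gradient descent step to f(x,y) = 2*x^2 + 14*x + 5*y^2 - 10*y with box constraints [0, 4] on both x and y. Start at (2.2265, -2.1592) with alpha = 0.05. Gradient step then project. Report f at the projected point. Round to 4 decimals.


Step 1: Compute gradient at (2.2265, -2.1592).
grad_x = 2*2*2.2265 + 14 = 22.906
grad_y = 2*5*-2.1592 - 10 = -31.592
Step 2: Gradient step.
x_raw = 2.2265 - 0.05*22.906 = 1.0812
y_raw = -2.1592 - 0.05*-31.592 = -0.5796
Step 3: Project onto [0, 4].
x_proj = clip(1.0812) = 1.0812
y_proj = clip(-0.5796) = 0.0
Step 4: Evaluate f.
f(1.0812, 0.0) = 17.4748


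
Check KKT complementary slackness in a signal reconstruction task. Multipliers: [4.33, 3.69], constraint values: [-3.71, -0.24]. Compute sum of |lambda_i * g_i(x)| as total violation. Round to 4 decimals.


KKT complementary slackness check:
lambda_1 * g_1 = 4.33 * -3.71 = -16.0643
lambda_2 * g_2 = 3.69 * -0.24 = -0.8856
Total violation = 16.0643 + 0.8856 = 16.9499


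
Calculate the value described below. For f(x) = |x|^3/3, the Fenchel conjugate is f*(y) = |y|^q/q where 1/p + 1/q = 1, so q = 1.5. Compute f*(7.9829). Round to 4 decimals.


The conjugate exponent q satisfies 1/p + 1/q = 1.
p = 3, so q = 3/(3 - 1) = 1.5
|y|^q = 7.9829^1.5 = 22.5549
f*(7.9829) = 22.5549 / 1.5 = 15.0366


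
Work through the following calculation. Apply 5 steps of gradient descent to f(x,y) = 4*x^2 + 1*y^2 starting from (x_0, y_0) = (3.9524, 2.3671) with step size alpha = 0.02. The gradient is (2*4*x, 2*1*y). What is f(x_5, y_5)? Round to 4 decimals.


Gradient descent on f(x,y) = 4*x^2 + 1*y^2.
Starting point: (3.9524, 2.3671), alpha = 0.02
Step 1: grad_x = 2*4*3.9524 = 31.6192, grad_y = 2*1*2.3671 = 4.7342
  x_1 = 3.9524 - 0.02*31.6192 = 3.32
  y_1 = 2.3671 - 0.02*4.7342 = 2.2724
Step 2: grad_x = 2*4*3.32 = 26.5601, grad_y = 2*1*2.2724 = 4.5448
  x_2 = 3.32 - 0.02*26.5601 = 2.7888
  y_2 = 2.2724 - 0.02*4.5448 = 2.1815
Step 3: grad_x = 2*4*2.7888 = 22.3105, grad_y = 2*1*2.1815 = 4.363
  x_3 = 2.7888 - 0.02*22.3105 = 2.3426
  y_3 = 2.1815 - 0.02*4.363 = 2.0943
Step 4: grad_x = 2*4*2.3426 = 18.7408, grad_y = 2*1*2.0943 = 4.1885
  x_4 = 2.3426 - 0.02*18.7408 = 1.9678
  y_4 = 2.0943 - 0.02*4.1885 = 2.0105
Step 5: grad_x = 2*4*1.9678 = 15.7423, grad_y = 2*1*2.0105 = 4.021
  x_5 = 1.9678 - 0.02*15.7423 = 1.6529
  y_5 = 2.0105 - 0.02*4.021 = 1.9301
f(1.6529, 1.9301) = 4*1.6529^2 + 1*1.9301^2 = 14.654


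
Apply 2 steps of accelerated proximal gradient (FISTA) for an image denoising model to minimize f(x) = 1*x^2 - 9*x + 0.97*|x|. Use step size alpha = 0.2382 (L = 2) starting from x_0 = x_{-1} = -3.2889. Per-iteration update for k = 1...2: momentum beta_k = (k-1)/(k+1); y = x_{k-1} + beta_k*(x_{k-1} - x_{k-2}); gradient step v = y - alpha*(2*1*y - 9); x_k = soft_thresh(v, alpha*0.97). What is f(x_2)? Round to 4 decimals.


FISTA on f(x) = 1*x^2 - 9*x + 0.97*|x|
L = 2, alpha = 0.2382
Iteration 1: beta = 0.0, y = -3.2889 + 0.0*(-3.2889 + 3.2889) = -3.2889
  grad(y) = -15.5778, v = y - alpha*grad = 0.4217
  prox(v) = soft_thresh(0.4217, 0.2311) = 0.1907
Iteration 2: beta = 0.3333, y = 0.1907 + 0.3333*(0.1907 + 3.2889) = 1.3505
  grad(y) = -6.2989, v = y - alpha*grad = 2.8509
  prox(v) = soft_thresh(2.8509, 0.2311) = 2.6199
f(x_2) = 1*2.6199^2 - 9*2.6199 + 0.97*|2.6199| = -14.1739


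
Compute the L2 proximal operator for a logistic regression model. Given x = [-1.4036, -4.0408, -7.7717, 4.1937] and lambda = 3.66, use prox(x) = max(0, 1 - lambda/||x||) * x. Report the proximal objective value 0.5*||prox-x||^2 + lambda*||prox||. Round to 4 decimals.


Step 1: Compute ||x||.
||x|| = 9.8125
Step 2: Compute scaling factor.
scale = max(0, 1 - 3.66/9.8125) = 0.627
Step 3: prox(x) = [-0.8801, -2.5336, -4.8729, 2.6295]
||prox(x)|| = 6.1525
Step 4: Proximal objective.
0.5*||prox-x||^2 = 6.6978
lambda*||prox|| = 22.5182
Total = 29.2158


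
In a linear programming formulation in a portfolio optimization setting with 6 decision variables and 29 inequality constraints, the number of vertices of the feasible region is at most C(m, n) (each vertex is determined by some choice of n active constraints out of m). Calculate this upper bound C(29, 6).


Each vertex corresponds to some choice of n active constraints out of m, so the number of vertices is at most C(m, n) = m! / (n!(m-n)!).
m = 29, n = 6
Numerator: 29 * 28 * 27 * 26 * 25 * 24
Denominator: 6! = 720
C(29, 6) = 475020


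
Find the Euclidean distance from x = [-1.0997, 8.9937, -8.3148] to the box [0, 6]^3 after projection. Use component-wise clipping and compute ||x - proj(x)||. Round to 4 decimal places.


Project each component onto [0, 6].
clip(-1.0997) = 0.0, clip(8.9937) = 6.0, clip(-8.3148) = 0.0
Projection = [0.0, 6.0, 0.0]
Squared diffs: [1.2093, 8.9622, 69.1359]
Distance = sqrt(79.3074) = 8.9055


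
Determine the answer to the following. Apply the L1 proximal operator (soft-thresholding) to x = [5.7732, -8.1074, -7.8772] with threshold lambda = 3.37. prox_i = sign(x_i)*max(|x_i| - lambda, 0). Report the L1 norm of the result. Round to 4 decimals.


Soft-thresholding with lambda = 3.37:
prox(5.7732) = sign(5.7732)*max(|5.7732| - 3.37, 0) = 2.4032
prox(-8.1074) = sign(-8.1074)*max(|-8.1074| - 3.37, 0) = -4.7374
prox(-7.8772) = sign(-7.8772)*max(|-7.8772| - 3.37, 0) = -4.5072
prox(x) = [2.4032, -4.7374, -4.5072]
||prox(x)||_1 = 2.4032 + 4.7374 + 4.5072 = 11.6478


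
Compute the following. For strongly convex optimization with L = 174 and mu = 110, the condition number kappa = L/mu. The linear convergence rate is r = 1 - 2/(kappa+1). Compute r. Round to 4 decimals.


Step 1: Compute the condition number.
kappa = L/mu = 174/110 = 1.5818
Step 2: Compute the convergence rate.
r = 1 - 2/(kappa + 1) = 1 - 2*mu/(L + mu) = (L - mu)/(L + mu) = 64/284 = 0.2254


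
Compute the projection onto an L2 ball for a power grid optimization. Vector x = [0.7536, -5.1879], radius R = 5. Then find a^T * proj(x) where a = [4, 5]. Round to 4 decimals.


Step 1: Compute ||x|| (intermediates to 6 decimals).
||x|| = sqrt(0.7536^2 + (-5.1879)^2) = 5.242349
Step 2: Project.
Since ||x|| > R, scale = R/||x|| = 5/5.242349 = 0.953771, proj(x) = scale * x
proj(x) = [0.718762, -4.948069]
Step 3: Dot product.
a^T * proj(x) = 4*0.718762 + 5*(-4.948069) = -21.8653


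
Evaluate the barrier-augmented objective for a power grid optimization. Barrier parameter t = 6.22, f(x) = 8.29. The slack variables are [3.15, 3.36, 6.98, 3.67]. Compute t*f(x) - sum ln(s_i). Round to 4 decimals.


Step 1: Compute log-barrier.
ln values: [1.1474, 1.2119, 1.943, 1.3002]
phi = -(1.1474 + 1.2119 + 1.943 + 1.3002) = -5.6026
Step 2: Compute augmented objective.
t*f(x) = 6.22*8.29 = 51.5638
Total = 51.5638 - 5.6026 = 45.9612


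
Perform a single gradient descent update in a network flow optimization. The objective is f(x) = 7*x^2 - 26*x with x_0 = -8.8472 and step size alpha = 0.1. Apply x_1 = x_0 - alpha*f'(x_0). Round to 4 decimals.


We compute the gradient at x_0 and apply the update.
f'(x) = 14*x - 26
f'(-8.8472) = 14*-8.8472 - 26 = -149.8608
x_1 = -8.8472 - 0.1*-149.8608 = 6.1389


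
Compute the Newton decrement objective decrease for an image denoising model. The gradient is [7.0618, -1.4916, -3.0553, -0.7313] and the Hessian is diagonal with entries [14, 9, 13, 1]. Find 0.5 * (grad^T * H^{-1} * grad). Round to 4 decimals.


Step 1: H is diagonal, so H^(-1) * g = [0.5044, -0.1657, -0.235, -0.7313].
Step 2: g^T H^(-1) g = sum_i g_i^2 / H_ii
  = (7.0618)^2/14 + (-1.4916)^2/9 + (-3.0553)^2/13 + (-0.7313)^2/1
  = 3.5621 + 0.2472 + 0.7181 + 0.5348 = 5.0621
Step 3: Objective decrease = 0.5 * g^T H^(-1) g = 2.5311


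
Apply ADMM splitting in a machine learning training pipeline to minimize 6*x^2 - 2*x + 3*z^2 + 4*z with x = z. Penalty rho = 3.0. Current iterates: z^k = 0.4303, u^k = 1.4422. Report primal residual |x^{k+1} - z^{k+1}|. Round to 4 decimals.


ADMM iteration with rho = 3.0, z^k = 0.4303, u^k = 1.4422
Step 1: x-update.
Minimize 6*x^2 - 2*x + (3.0/2)*(x - 0.4303 + 1.4422)^2
FOC: (2*6 + 3.0)*x = 2 + 3.0*(0.4303 - 1.4422)
x^{k+1} = -0.069
Step 2: z-update.
Minimize 3*z^2 + 4*z + (3.0/2)*(-0.069 - z + 1.4422)^2
FOC: (2*3 + 3.0)*z = -4 + 3.0*(-0.069 + 1.4422)
z^{k+1} = 0.0133
Step 3: u-update.
u^{k+1} = 1.4422 - 0.069 - 0.0133 = 1.3599
Step 4: Primal residual = |-0.069 - 0.0133| = 0.0823


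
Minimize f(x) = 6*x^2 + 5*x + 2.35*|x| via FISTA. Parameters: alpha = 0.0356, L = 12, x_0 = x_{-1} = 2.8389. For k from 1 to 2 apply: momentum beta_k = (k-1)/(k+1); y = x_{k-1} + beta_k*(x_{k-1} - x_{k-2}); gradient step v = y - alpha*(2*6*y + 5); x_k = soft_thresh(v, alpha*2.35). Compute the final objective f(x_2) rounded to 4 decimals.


FISTA on f(x) = 6*x^2 + 5*x + 2.35*|x|
L = 12, alpha = 0.0356
Iteration 1: beta = 0.0, y = 2.8389 + 0.0*(2.8389 - 2.8389) = 2.8389
  grad(y) = 39.0668, v = y - alpha*grad = 1.4481
  prox(v) = soft_thresh(1.4481, 0.0837) = 1.3645
Iteration 2: beta = 0.3333, y = 1.3645 + 0.3333*(1.3645 - 2.8389) = 0.873
  grad(y) = 15.4758, v = y - alpha*grad = 0.322
  prox(v) = soft_thresh(0.322, 0.0837) = 0.2384
f(x_2) = 6*0.2384^2 + 5*0.2384 + 2.35*|0.2384| = 2.0931


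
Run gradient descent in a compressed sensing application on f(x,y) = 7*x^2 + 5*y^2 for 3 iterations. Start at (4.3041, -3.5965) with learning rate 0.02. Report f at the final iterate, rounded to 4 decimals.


Gradient descent on f(x,y) = 7*x^2 + 5*y^2.
Starting point: (4.3041, -3.5965), alpha = 0.02
Step 1: grad_x = 2*7*4.3041 = 60.2574, grad_y = 2*5*-3.5965 = -35.965
  x_1 = 4.3041 - 0.02*60.2574 = 3.099
  y_1 = -3.5965 - 0.02*-35.965 = -2.8772
Step 2: grad_x = 2*7*3.099 = 43.3853, grad_y = 2*5*-2.8772 = -28.772
  x_2 = 3.099 - 0.02*43.3853 = 2.2312
  y_2 = -2.8772 - 0.02*-28.772 = -2.3018
Step 3: grad_x = 2*7*2.2312 = 31.2374, grad_y = 2*5*-2.3018 = -23.0176
  x_3 = 2.2312 - 0.02*31.2374 = 1.6065
  y_3 = -2.3018 - 0.02*-23.0176 = -1.8414
f(1.6065, -1.8414) = 7*1.6065^2 + 5*(-1.8414)^2 = 35.0197


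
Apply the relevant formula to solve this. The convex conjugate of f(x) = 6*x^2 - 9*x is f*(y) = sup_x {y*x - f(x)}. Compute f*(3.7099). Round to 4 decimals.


f*(y) = sup_x {y*x - a*x^2 - b*x} = sup_x {(y-b)*x - a*x^2}
FOC: (y - b) - 2a*x = 0 => x* = (y - b)/(2a)
x* = (3.7099 + 9)/(2*6) = 1.0592
f*(3.7099) = (y-b)^2/(4a) = (3.7099 + 9)^2/(4*6)
= 161.5416/24 = 6.7309


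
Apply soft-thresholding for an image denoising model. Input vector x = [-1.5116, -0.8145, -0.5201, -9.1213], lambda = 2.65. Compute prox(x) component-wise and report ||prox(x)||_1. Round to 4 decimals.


Soft-thresholding with lambda = 2.65:
prox(-1.5116) = sign(-1.5116)*max(|-1.5116| - 2.65, 0) = 0.0
prox(-0.8145) = sign(-0.8145)*max(|-0.8145| - 2.65, 0) = 0.0
prox(-0.5201) = sign(-0.5201)*max(|-0.5201| - 2.65, 0) = 0.0
prox(-9.1213) = sign(-9.1213)*max(|-9.1213| - 2.65, 0) = -6.4713
prox(x) = [0.0, 0.0, 0.0, -6.4713]
||prox(x)||_1 = 0.0 + 0.0 + 0.0 + 6.4713 = 6.4713


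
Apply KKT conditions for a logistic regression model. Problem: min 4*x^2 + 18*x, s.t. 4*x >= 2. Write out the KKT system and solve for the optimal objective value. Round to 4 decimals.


Step 1: Try lambda = 0 (constraint inactive).
x_unc = -18/(2*4) = -2.25
Check: 4*-2.25 = -9.0 < 2 -- violated!
Step 2: Constraint must be active: 4*x = 2
x* = 2/4 = 0.5
lambda = (2*4*0.5 + 18)/4 = 5.5
Step 3: Compute optimal value.
f(x*) = 4*0.5^2 + 18*0.5 = 10.0


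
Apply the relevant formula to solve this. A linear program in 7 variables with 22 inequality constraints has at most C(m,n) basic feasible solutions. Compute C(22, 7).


Each vertex corresponds to some choice of n active constraints out of m, so the number of vertices is at most C(m, n) = m! / (n!(m-n)!).
m = 22, n = 7
Numerator: 22 * 21 * 20 * 19 * 18 * 17 * 16
Denominator: 7! = 5040
C(22, 7) = 170544


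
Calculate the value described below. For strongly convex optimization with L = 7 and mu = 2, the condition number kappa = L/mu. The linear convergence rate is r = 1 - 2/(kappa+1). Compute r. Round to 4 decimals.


Step 1: Compute the condition number.
kappa = L/mu = 7/2 = 3.5
Step 2: Compute the convergence rate.
r = 1 - 2/(kappa + 1) = 1 - 2*mu/(L + mu) = (L - mu)/(L + mu) = 5/9 = 0.5556


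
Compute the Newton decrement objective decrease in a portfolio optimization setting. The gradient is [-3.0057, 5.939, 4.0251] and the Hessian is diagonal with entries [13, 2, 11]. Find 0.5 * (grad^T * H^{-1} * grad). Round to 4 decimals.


Step 1: H is diagonal, so H^(-1) * g = [-0.2312, 2.9695, 0.3659].
Step 2: g^T H^(-1) g = sum_i g_i^2 / H_ii
  = (-3.0057)^2/13 + (5.939)^2/2 + (4.0251)^2/11
  = 0.6949 + 17.6359 + 1.4729 = 19.8037
Step 3: Objective decrease = 0.5 * g^T H^(-1) g = 9.9018


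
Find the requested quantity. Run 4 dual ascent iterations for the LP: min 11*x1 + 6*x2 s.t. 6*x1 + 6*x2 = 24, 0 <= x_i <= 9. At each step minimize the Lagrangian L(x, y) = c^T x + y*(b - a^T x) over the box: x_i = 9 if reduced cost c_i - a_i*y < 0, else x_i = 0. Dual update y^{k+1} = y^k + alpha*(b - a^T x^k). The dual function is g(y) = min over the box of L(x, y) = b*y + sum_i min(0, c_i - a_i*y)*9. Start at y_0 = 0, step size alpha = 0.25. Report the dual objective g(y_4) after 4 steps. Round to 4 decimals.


Dual ascent for LP: min 11*x1 + 6*x2, 6*x1 + 6*x2 = 24, 0 <= x_i <= 9
Step 1: y^k = 0.0, reduced costs: (11.0, 6.0)
  x^k = (0.0, 0.0), subgradient = b - a^T x = 24.0
  y^{k+1} = 0.0 + 0.25*24.0 = 6.0
Step 2: y^k = 6.0, reduced costs: (-25.0, -30.0)
  x^k = (9.0, 9.0), subgradient = b - a^T x = -84.0
  y^{k+1} = 6.0 + 0.25*-84.0 = -15.0
Step 3: y^k = -15.0, reduced costs: (101.0, 96.0)
  x^k = (0.0, 0.0), subgradient = b - a^T x = 24.0
  y^{k+1} = -15.0 + 0.25*24.0 = -9.0
Step 4: y^k = -9.0, reduced costs: (65.0, 60.0)
  x^k = (0.0, 0.0), subgradient = b - a^T x = 24.0
  y^{k+1} = -9.0 + 0.25*24.0 = -3.0
Dual objective at y_4 = -3.0: reduced costs (29.0, 24.0), box minimizer x = (0.0, 0.0)
g(y_4) = b*y + (c1 - a1*y)*x1 + (c2 - a2*y)*x2 = 24*(-3.0) + 29.0*0.0 + 24.0*0.0 = -72.0 + 0.0 + 0.0 = -72.0


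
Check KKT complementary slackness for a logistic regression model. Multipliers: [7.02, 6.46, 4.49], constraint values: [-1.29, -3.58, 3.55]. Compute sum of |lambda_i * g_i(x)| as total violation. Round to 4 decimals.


KKT complementary slackness check:
lambda_1 * g_1 = 7.02 * -1.29 = -9.0558
lambda_2 * g_2 = 6.46 * -3.58 = -23.1268
lambda_3 * g_3 = 4.49 * 3.55 = 15.9395
Total violation = 9.0558 + 23.1268 + 15.9395 = 48.1221


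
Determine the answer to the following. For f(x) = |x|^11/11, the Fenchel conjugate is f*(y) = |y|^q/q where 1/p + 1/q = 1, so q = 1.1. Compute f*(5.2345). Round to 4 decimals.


The conjugate exponent q satisfies 1/p + 1/q = 1.
p = 11, so q = 11/(11 - 1) = 1.1
|y|^q = 5.2345^1.1 = 6.1768
f*(5.2345) = 6.1768 / 1.1 = 5.6153


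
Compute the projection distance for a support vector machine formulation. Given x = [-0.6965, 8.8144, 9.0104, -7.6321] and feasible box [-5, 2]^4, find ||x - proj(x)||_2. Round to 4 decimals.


Project each component onto [-5, 2].
clip(-0.6965) = -0.6965, clip(8.8144) = 2.0, clip(9.0104) = 2.0, clip(-7.6321) = -5.0
Projection = [-0.6965, 2.0, 2.0, -5.0]
Squared diffs: [0.0, 46.436, 49.1457, 6.928]
Distance = sqrt(102.5097) = 10.1247


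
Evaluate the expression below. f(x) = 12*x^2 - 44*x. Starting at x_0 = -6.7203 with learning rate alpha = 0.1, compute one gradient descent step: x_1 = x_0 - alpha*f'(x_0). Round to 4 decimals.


We compute the gradient at x_0 and apply the update.
f'(x) = 24*x - 44
f'(-6.7203) = 24*-6.7203 - 44 = -205.2872
x_1 = -6.7203 - 0.1*-205.2872 = 13.8084
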